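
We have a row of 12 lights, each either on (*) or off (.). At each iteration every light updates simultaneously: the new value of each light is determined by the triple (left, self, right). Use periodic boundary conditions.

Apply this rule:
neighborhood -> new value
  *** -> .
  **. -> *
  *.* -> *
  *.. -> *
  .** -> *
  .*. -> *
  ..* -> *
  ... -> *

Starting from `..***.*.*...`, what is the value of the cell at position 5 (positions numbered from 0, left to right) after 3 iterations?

iteration 1: ***.********
iteration 2: ..***.......
iteration 3: ***.********
position 5 holds *

*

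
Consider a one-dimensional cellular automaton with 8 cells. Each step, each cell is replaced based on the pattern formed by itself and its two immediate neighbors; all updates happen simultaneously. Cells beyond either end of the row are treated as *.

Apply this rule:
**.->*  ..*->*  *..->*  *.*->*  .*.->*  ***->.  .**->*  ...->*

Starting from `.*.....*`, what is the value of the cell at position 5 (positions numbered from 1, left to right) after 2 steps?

.

step 1: ********
step 2: ........
position 5 holds .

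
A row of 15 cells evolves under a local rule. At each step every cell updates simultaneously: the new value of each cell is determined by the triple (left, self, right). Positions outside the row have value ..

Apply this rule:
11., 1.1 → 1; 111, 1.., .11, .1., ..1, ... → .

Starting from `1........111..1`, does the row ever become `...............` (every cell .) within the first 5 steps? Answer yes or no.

...........1...
...............
all cells are . at step 2

yes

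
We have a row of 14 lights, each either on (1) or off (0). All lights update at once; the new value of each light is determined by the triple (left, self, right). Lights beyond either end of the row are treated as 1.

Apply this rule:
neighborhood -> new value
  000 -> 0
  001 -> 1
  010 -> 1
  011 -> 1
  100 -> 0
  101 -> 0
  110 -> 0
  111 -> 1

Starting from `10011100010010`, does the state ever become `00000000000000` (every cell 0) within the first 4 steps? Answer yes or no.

no

00111000110110
01110001100100
01100011001101
01000110011001
step 4 is 01000110011001, still not uniform 0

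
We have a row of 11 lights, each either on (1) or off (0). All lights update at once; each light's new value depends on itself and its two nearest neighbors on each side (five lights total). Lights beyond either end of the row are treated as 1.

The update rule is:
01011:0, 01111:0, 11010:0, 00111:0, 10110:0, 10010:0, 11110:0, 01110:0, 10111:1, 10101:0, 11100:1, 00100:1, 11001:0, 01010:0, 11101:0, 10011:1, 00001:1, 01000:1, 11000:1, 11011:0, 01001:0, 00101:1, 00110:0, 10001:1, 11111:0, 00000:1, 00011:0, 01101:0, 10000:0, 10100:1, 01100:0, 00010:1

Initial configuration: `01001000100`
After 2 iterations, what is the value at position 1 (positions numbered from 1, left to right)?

iteration 1: 01001111101
iteration 2: 01010000001
position 1 holds 0

0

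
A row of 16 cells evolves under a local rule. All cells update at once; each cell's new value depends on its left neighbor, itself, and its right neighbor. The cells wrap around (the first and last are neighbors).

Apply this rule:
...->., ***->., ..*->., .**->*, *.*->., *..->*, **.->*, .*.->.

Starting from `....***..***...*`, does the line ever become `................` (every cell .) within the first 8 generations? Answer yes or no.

generation 1: *...*.**.*.**...
generation 2: .*....**...***..
generation 3: ..*...***..*.**.
generation 4: ...*..*.**...***
generation 5: *...*...***..*.*
generation 6: **...*..*.**...*
generation 7: .**...*...***..*
generation 8: .***...*..*.**..
generation 8 is .***...*..*.**.., still not uniform .

no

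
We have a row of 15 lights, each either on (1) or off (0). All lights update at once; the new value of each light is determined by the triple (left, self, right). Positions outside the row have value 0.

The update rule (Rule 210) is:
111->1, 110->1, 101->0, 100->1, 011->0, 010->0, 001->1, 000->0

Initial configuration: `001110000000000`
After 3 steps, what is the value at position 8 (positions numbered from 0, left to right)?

0

010111000000000
100011100000000
010101110000000
position 8 holds 0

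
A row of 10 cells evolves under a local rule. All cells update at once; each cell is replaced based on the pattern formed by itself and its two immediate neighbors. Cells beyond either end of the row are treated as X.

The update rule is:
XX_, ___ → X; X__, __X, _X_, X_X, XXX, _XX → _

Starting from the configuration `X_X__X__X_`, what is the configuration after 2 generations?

X_________
X_XXXXXXX_

X_XXXXXXX_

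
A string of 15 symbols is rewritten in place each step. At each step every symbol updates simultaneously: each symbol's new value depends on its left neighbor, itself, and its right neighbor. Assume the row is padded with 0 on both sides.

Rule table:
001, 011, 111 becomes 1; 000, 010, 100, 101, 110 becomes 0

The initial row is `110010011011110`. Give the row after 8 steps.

100111000000000

100100110011100
001001100111000
010011001110000
100110011100000
001100111000000
011001110000000
110011100000000
100111000000000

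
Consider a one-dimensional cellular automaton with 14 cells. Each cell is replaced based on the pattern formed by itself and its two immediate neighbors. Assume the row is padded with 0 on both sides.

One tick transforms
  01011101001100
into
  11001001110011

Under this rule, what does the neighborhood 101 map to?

At position 2 the neighborhood is 101; the next row has 0 there.

0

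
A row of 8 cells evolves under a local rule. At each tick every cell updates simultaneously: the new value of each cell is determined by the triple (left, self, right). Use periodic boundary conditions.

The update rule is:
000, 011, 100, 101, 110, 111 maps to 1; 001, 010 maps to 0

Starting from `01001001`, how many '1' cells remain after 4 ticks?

3

10100100
01010010
00101001
10010100
count of 1: 3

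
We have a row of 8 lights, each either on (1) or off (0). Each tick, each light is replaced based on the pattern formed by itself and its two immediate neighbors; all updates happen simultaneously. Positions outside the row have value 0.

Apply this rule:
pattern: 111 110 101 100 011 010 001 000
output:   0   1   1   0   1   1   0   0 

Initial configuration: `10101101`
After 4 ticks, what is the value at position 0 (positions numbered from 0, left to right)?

tick 1: 11111111
tick 2: 10000001
tick 3: 10000001  (fixed point — unchanged through tick 4)
position 0 holds 1

1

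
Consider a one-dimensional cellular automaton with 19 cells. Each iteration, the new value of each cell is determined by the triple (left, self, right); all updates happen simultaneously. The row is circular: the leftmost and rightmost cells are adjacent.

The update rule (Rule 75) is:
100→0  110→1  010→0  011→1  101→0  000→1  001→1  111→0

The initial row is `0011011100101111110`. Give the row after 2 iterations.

1111010101001000010
1001000000010011100

1001000000010011100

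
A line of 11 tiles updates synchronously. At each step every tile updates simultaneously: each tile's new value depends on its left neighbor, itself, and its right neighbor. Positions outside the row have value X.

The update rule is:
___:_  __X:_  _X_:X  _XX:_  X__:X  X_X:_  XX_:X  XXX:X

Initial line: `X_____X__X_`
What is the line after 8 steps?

step 1: XX____XX_X_
step 2: XXX____X_X_
step 3: XXXX___X_X_
step 4: XXXXX__X_X_
step 5: XXXXXX_X_X_
step 6: XXXXXX_X_X_  (fixed point — unchanged through step 8)

XXXXXX_X_X_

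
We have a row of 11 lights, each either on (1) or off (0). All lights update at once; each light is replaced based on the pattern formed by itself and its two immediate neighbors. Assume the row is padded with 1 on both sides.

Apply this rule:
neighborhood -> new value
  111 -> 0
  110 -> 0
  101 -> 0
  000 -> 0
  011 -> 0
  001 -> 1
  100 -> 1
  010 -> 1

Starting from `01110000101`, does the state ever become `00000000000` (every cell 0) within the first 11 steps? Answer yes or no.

no

step 1: 00001001100
step 2: 10011110011
step 3: 01100001100
step 4: 00010010011
step 5: 10111111100
step 6: 00000000011
step 7: 10000000100
step 8: 01000001111
step 9: 01100010000
step 10: 00010111001
step 11: 10110000110
step 11 is 10110000110, still not uniform 0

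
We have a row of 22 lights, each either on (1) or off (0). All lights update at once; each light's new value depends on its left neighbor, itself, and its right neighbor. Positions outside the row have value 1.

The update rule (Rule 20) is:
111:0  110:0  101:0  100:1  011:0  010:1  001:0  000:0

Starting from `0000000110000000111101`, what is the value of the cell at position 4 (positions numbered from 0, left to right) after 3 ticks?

0

1000000001000000000000
0100000001100000000000
0110000000010000000000
position 4 holds 0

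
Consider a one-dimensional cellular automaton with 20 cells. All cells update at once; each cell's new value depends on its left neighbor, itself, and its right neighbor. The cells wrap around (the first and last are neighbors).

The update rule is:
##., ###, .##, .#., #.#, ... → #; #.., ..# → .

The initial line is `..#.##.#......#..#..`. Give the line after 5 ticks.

###############..###

tick 1: #.######.####.#..#.#
tick 2: ###############..###
tick 3: ###############..###  (fixed point — unchanged through tick 5)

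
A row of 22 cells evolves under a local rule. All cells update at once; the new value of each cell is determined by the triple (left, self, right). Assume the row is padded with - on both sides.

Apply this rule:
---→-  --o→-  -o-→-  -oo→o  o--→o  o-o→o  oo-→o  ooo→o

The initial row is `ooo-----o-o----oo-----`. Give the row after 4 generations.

oooo-----o-o---ooo----
ooooo-----o-o--oooo---
oooooo-----o-o-ooooo--
ooooooo-----o-ooooooo-

ooooooo-----o-ooooooo-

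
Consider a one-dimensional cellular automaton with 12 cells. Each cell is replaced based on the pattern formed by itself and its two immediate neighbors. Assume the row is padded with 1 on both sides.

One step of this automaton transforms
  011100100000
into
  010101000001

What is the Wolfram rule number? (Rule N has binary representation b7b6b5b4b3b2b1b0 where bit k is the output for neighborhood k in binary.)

74

position 2: 111 → 0  (bit 7 = 0)
position 3: 110 → 1  (bit 6 = 1)
position 0: 101 → 0  (bit 5 = 0)
position 4: 100 → 0  (bit 4 = 0)
position 1: 011 → 1  (bit 3 = 1)
position 6: 010 → 0  (bit 2 = 0)
position 5: 001 → 1  (bit 1 = 1)
position 8: 000 → 0  (bit 0 = 0)
bits b7..b0 = 01001010 = 74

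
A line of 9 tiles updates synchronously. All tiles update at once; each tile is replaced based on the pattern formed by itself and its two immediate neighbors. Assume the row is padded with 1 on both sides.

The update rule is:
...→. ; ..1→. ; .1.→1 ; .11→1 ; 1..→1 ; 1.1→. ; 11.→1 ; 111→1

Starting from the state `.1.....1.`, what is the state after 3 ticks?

.1111..1.

.11....1.
.111...1.
.1111..1.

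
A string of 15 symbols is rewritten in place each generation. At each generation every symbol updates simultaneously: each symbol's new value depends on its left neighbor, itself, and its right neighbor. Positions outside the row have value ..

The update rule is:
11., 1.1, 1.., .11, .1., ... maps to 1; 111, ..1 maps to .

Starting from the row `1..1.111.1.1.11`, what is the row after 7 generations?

generation 1: 11.111.11111111
generation 2: 1111.111......1
generation 3: 1..111.111111.1
generation 4: 11.1.111....111
generation 5: 111111.1111.1.1
generation 6: 1....111..11111
generation 7: 1111.1.11.1...1

1111.1.11.1...1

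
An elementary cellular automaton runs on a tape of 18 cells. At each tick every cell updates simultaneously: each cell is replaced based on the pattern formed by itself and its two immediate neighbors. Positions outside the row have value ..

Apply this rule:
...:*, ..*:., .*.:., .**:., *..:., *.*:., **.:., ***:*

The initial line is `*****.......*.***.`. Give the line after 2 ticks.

.***..*****....*..
..*....***..**...*

..*....***..**...*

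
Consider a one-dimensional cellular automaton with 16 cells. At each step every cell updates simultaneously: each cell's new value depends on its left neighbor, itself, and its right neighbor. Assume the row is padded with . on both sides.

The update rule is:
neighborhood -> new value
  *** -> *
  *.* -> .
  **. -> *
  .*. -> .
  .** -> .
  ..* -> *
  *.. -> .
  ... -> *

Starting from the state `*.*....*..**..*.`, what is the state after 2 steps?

****.**.*......*

step 1: ....***..*.*.*..
step 2: ****.**.*......*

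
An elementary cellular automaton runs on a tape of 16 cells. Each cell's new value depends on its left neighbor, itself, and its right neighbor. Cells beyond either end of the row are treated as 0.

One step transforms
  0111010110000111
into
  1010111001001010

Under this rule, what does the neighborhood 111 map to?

1

At position 2 the neighborhood is 111; the next row has 1 there.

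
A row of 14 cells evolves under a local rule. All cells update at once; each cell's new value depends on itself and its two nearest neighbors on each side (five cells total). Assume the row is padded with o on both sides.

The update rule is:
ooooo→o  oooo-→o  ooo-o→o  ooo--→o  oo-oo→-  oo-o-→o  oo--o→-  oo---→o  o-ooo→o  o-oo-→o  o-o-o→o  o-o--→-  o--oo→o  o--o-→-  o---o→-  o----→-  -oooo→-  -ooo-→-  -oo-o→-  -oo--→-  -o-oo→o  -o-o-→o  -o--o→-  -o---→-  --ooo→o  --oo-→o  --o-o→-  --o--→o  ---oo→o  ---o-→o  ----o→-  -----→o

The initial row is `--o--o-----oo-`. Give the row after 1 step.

--o--o--o-oo--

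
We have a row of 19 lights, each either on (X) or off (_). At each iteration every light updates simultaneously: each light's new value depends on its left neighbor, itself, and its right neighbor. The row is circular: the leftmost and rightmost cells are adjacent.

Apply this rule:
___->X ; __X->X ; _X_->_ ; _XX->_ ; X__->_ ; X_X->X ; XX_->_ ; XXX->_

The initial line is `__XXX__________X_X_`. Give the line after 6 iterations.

iteration 1: XX____XXXXXXXXX_X__
iteration 2: ___XXX_________X__X
iteration 3: _XX____XXXXXXXX__X_
iteration 4: X___XXX_________X__
iteration 5: __XX____XXXXXXXX__X
iteration 6: _X___XXX_________X_

_X___XXX_________X_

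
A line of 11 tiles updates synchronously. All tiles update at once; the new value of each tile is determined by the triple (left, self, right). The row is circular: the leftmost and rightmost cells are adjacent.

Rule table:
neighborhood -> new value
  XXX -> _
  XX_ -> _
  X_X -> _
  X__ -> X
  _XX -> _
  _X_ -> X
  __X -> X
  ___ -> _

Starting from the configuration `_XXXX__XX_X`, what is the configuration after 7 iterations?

____XXXX__X

_____XX___X
X___X__X_XX
_X_XXXXX___
XX______X__
__X____XXXX
XXXX__X____
____XXXX__X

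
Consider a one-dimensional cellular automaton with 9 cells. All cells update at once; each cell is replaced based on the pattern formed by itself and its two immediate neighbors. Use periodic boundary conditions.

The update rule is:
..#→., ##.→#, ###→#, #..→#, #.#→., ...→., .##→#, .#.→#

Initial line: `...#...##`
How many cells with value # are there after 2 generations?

#..##..##
##.###.##
count of #: 7

7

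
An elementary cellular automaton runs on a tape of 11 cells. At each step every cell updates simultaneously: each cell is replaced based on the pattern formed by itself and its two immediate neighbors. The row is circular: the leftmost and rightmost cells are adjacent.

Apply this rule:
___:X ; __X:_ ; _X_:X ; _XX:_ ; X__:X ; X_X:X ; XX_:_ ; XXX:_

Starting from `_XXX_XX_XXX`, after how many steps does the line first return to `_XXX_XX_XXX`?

X___X__X___
XXX_XX_XXX_
___X__X___X
XX_XX_XXX_X
__X__X___X_
X_XX_XXX_XX
_X__X___X__
_XX_XXX_XXX
X__X___X___
XX_XXX_XXX_
__X___X___X
X_XXX_XXX_X
_X___X___X_
_XXX_XXX_XX
X___X___X__
XXX_XXX_XX_
___X___X__X
XX_XXX_XX_X
__X___X__X_
X_XXX_XX_XX
_X___X__X__
_XXX_XX_XXX

22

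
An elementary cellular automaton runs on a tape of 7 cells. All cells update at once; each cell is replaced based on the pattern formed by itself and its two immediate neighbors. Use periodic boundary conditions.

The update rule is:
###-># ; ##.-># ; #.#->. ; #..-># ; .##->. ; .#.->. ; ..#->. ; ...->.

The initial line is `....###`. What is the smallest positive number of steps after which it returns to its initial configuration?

step 1: #....##
step 2: ##....#
step 3: ###....
step 4: .###...
step 5: ..###..
step 6: ...###.
step 7: ....###

7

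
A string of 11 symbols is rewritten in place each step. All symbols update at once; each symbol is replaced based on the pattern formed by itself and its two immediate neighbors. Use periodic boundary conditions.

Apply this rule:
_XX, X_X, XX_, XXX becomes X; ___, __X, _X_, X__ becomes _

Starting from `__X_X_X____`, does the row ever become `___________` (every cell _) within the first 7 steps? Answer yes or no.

___X_X_____
____X______
___________
all cells are _ at step 3

yes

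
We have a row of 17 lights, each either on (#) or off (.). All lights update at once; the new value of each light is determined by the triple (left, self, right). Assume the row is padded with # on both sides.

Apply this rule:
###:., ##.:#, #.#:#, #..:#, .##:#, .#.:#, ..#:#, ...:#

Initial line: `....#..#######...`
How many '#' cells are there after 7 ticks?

12

########.....####
.......#######...
########.....####  (repeats tick 1; period 2)
tick 7: ########.....####
count of #: 12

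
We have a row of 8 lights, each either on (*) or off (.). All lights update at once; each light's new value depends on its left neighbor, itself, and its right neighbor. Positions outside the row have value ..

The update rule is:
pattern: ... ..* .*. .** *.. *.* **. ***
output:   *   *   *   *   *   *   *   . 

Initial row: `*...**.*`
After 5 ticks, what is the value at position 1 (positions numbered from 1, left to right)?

*

********
*......*
********  (repeats tick 1; period 2)
tick 5: ********
position 1 holds *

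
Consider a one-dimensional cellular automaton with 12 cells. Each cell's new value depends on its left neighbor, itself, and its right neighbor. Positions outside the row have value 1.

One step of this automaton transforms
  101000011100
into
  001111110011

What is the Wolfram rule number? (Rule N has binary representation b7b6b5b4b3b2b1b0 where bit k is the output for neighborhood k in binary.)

31

position 8: 111 → 0  (bit 7 = 0)
position 0: 110 → 0  (bit 6 = 0)
position 1: 101 → 0  (bit 5 = 0)
position 3: 100 → 1  (bit 4 = 1)
position 7: 011 → 1  (bit 3 = 1)
position 2: 010 → 1  (bit 2 = 1)
position 6: 001 → 1  (bit 1 = 1)
position 4: 000 → 1  (bit 0 = 1)
bits b7..b0 = 00011111 = 31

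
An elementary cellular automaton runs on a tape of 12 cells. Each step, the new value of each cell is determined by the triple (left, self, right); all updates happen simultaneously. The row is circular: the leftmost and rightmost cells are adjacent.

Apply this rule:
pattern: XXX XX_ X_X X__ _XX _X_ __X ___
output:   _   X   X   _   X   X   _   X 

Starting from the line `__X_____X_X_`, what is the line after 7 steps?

X_X_X_X_X_X_

step 1: X_X_XXX_XXX_
step 2: XXXXX_XXX_XX
step 3: ____XXX_XXX_
step 4: XXX_X_XXX_X_
step 5: X_XXXXX_XXXX
step 6: XXX___XXX___
step 7: X_X_X_X_X_X_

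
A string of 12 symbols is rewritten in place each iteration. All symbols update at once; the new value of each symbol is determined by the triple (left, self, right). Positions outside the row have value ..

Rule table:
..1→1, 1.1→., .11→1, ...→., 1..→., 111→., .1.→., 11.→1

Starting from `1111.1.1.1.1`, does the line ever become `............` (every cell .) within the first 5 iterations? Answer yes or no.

yes

iteration 1: 1..1........
iteration 2: ..1.........
iteration 3: .1..........
iteration 4: 1...........
iteration 5: ............
all cells are . at iteration 5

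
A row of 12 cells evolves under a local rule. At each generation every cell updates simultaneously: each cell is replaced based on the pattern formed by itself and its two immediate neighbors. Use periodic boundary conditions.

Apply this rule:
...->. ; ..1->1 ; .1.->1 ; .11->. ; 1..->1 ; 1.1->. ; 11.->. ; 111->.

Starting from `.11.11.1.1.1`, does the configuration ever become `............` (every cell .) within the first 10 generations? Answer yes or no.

yes

.......1.1.1
1.....11.1.1
.1...1...1..
111.111.111.
............
all cells are . at generation 5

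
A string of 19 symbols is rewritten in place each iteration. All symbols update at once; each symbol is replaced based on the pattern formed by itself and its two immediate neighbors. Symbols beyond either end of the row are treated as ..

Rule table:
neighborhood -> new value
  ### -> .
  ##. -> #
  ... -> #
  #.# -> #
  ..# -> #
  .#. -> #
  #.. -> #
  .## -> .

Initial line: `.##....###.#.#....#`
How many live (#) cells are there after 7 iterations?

17

#.#####..##########
##....###.........#
.#####..###########
#....###..........#
#####..############
....###...........#
####..#############
count of #: 17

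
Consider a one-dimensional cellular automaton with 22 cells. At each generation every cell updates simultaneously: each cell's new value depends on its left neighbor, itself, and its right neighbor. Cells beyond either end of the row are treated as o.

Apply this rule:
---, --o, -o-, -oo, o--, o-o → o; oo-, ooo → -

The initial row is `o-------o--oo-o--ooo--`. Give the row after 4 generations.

-ooooooooooo-ooooo--oo
oo----------oo----ooo-
--ooooooooooo-ooooo--o
ooo----------oo----ooo

ooo----------oo----ooo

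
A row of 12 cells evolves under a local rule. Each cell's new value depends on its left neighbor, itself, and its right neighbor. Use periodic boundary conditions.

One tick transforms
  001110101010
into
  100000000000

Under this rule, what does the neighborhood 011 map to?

0

At position 2 the neighborhood is 011; the next row has 0 there.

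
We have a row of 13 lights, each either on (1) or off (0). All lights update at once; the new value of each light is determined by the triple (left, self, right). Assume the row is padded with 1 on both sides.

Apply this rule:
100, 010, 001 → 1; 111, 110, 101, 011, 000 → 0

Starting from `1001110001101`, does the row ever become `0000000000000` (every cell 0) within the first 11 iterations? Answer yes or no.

iteration 1: 0110001010000
iteration 2: 0001011011001
iteration 3: 1011000000110
iteration 4: 0000100001000
iteration 5: 1001110011101
iteration 6: 0110001100000
iteration 7: 0001010010001
iteration 8: 1011011111010
iteration 9: 0000000000010
iteration 10: 1000000000110
iteration 11: 0100000001000
iteration 11 is 0100000001000, still not uniform 0

no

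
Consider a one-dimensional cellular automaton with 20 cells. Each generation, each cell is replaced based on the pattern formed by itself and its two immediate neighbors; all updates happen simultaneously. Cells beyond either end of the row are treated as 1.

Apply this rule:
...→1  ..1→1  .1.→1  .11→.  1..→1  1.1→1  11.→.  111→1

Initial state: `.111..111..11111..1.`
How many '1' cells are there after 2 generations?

1.1.11.1.11.111.1111
.111..111..1.1.1.111
count of 1: 12

12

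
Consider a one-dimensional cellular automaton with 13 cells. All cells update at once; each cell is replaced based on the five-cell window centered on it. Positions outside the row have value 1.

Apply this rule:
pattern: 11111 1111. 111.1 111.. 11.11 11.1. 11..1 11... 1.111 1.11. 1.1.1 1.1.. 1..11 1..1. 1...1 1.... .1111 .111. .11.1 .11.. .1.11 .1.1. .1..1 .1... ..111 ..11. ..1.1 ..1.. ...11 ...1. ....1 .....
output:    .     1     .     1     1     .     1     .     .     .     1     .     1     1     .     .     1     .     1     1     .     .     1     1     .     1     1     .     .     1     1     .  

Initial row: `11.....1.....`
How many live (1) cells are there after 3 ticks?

11...11.1..1.
11...11..111.
11...1111...1
count of 1: 7

7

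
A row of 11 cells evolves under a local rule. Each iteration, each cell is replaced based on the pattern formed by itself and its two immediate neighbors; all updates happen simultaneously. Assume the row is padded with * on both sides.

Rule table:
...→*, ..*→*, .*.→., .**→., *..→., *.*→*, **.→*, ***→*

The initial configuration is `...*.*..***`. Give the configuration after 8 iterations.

*******.*.*

.**.*..*.**
*.**..*.*.*
**.*.*.*.*.
***.*.*.*.*
****.*.*.*.
*****.*.*.*
******.*.*.
*******.*.*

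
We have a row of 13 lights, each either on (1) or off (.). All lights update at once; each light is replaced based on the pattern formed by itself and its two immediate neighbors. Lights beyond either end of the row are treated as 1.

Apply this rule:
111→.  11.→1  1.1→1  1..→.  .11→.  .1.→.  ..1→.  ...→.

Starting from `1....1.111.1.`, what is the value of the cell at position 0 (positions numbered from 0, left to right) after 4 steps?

1

1.....1..11.1
1.........11.
1..........11
1............
position 0 holds 1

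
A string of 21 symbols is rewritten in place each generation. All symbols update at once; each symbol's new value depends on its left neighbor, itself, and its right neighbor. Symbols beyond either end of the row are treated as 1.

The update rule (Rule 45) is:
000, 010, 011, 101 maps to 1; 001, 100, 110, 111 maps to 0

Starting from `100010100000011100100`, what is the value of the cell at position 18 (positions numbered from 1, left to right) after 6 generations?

0

001011101111010000100
001110011000110110100
001000010010101101100
001011010011111011000
001110110010000110010
001001100010110100011
position 18 holds 0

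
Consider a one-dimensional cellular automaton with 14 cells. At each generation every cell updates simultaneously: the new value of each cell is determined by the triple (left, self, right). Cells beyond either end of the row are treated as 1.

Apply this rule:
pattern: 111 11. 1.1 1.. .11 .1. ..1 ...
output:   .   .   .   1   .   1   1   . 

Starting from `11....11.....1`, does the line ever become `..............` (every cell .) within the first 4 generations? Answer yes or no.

generation 1: ..1..1..1...1.
generation 2: 1111111111.11.
generation 3: ..............
all cells are . at generation 3

yes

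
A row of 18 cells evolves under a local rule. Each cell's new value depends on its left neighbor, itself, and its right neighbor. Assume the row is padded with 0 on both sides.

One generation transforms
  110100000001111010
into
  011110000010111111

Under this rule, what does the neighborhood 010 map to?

1

At position 3 the neighborhood is 010; the next row has 1 there.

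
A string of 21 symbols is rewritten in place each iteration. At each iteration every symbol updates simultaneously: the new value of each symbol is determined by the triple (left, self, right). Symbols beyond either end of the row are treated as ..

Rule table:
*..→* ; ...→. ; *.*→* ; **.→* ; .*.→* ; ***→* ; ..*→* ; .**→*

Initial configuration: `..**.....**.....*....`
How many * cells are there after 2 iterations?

.****...****...***...
******.******.*****..
count of *: 17

17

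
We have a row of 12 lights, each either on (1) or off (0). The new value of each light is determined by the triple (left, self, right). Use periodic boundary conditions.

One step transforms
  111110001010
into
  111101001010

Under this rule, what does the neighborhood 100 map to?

At position 5 the neighborhood is 100; the next row has 1 there.

1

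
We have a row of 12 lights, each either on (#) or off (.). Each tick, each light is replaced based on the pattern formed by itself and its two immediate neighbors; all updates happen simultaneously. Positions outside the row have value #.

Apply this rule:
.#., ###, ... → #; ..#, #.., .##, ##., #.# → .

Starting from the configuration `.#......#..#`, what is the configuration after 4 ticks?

.#.####.#.#.

.#.####.#...
.#..##..#.#.
.#......#.#.
.#.####.#.#.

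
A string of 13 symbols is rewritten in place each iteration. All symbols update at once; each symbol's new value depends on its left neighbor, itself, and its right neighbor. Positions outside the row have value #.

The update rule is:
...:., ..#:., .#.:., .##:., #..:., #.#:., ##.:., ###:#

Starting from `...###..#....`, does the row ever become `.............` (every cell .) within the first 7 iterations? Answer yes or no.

yes

....#........
.............
all cells are . at iteration 2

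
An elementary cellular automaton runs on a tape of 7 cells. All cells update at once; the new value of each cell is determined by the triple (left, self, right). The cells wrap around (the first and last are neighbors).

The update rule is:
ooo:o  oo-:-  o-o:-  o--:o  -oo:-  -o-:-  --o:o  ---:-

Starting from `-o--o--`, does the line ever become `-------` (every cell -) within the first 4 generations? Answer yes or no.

yes

o-oo-o-
-------
all cells are - at generation 2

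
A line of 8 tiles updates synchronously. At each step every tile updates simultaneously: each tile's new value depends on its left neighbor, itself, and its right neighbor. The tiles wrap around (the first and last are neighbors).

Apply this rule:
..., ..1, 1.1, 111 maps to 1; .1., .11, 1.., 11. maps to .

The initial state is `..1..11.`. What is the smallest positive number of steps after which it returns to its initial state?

11..1...
...1..11
.11..1..
1...1..1
..11..1.
11...1..
...11..1
.11...1.
1...11..
..11...1
.1...11.
1..11...
..1...11
.1..11..
1..1...1
..1..11.

16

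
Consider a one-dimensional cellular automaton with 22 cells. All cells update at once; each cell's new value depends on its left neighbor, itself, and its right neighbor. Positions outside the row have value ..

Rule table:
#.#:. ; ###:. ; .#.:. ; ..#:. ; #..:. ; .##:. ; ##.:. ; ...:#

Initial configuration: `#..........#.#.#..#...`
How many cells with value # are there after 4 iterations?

9

iteration 1: ..########..........##
iteration 2: #..........########...
iteration 3: ..########..........##  (repeats iteration 1; period 2)
iteration 4: #..........########...
count of #: 9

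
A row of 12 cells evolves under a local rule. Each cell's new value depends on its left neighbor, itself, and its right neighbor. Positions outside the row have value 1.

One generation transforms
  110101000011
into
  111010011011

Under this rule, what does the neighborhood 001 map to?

0

At position 9 the neighborhood is 001; the next row has 0 there.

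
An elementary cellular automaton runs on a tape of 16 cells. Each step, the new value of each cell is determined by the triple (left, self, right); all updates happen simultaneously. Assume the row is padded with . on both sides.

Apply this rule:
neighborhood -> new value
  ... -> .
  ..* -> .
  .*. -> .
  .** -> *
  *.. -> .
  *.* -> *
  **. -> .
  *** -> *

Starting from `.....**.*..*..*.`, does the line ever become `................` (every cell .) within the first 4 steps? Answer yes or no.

.....*.*........
......*.........
................
all cells are . at step 3

yes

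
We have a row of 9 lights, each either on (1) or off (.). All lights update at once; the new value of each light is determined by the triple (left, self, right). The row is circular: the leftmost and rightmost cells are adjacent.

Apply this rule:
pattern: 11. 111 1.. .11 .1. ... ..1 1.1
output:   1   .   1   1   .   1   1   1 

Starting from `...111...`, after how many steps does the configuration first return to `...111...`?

step 1: 1111.1111
step 2: ...111...

2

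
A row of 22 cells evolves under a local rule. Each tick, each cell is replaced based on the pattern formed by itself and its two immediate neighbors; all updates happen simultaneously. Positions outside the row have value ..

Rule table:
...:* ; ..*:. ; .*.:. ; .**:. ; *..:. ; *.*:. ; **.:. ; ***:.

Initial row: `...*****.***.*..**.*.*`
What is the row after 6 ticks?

...*******************

tick 1: **....................
tick 2: ...*******************
tick 3: **....................  (repeats tick 1; period 2)
tick 6: ...*******************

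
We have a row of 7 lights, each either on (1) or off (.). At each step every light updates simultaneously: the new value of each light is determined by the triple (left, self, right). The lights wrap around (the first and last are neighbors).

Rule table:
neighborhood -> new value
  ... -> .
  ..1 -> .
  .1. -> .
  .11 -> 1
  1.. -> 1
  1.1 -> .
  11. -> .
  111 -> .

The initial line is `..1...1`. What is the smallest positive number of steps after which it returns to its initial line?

1..1...
.1..1..
..1..1.
...1..1
1...1..
.1...1.
..1...1

7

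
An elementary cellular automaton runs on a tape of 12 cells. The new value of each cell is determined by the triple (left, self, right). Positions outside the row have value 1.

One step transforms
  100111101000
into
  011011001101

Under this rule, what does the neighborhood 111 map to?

At position 4 the neighborhood is 111; the next row has 1 there.

1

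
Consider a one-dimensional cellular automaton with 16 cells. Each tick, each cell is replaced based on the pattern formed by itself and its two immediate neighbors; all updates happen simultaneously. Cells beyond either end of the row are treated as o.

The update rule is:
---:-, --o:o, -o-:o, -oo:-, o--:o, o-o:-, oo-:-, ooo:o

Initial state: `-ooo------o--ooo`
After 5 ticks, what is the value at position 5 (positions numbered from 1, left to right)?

o

--o-o----oooo-oo
ooo-oo--o-oo---o
oo----ooo---o-o-
o-o--o-o-o-oo-o-
--oooo-o-o----o-
position 5 holds o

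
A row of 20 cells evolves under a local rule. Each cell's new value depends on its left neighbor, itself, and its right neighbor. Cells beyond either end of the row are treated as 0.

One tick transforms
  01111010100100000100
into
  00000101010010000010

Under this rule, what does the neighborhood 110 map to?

0

At position 4 the neighborhood is 110; the next row has 0 there.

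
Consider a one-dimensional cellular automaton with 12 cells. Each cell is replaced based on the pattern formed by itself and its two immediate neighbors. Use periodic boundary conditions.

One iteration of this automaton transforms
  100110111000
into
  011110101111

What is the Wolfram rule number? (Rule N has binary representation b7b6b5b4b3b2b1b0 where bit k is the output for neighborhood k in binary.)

position 7: 111 → 0  (bit 7 = 0)
position 4: 110 → 1  (bit 6 = 1)
position 5: 101 → 0  (bit 5 = 0)
position 1: 100 → 1  (bit 4 = 1)
position 3: 011 → 1  (bit 3 = 1)
position 0: 010 → 0  (bit 2 = 0)
position 2: 001 → 1  (bit 1 = 1)
position 10: 000 → 1  (bit 0 = 1)
bits b7..b0 = 01011011 = 91

91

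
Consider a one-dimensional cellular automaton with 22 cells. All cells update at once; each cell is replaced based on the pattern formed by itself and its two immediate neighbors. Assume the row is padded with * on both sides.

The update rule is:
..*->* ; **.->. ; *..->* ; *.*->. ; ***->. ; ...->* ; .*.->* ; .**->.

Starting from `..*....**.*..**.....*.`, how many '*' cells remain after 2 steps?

step 1: *******...***..******.
step 2: .......***...**.......
count of *: 5

5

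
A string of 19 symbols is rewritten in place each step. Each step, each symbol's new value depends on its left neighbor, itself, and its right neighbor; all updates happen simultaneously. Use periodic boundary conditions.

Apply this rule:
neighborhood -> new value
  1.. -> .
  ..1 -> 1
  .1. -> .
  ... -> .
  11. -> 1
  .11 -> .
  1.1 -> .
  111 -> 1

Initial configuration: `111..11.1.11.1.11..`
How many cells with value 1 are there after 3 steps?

step 1: .11.1.1....1....1.1
step 2: ..1.......1....1...
step 3: .1.......1....1....
count of 1: 3

3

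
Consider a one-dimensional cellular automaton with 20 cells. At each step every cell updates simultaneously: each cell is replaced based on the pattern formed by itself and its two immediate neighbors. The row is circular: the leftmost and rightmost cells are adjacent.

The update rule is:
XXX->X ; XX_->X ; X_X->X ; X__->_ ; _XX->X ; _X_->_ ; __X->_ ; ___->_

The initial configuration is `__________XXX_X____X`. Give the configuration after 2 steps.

__________XXXX______

__________XXXX______
__________XXXX______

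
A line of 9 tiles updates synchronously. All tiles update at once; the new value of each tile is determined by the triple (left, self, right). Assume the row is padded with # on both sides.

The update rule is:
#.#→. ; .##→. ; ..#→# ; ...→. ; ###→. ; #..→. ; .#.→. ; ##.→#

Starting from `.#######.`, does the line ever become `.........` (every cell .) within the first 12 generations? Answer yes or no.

no

.......#.
......#..
.....#..#
....#..#.
...#..#..
..#..#..#
.#..#..#.
...#..#..  (repeats generation 5; period 3)
generation 12: ..#..#..#
generation 12 is ..#..#..#, still not uniform .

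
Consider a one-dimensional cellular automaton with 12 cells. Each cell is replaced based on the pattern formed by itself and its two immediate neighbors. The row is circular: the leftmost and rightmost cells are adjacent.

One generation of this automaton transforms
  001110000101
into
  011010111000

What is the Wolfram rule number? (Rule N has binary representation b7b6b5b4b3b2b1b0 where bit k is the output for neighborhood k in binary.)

position 3: 111 → 0  (bit 7 = 0)
position 4: 110 → 1  (bit 6 = 1)
position 10: 101 → 0  (bit 5 = 0)
position 0: 100 → 0  (bit 4 = 0)
position 2: 011 → 1  (bit 3 = 1)
position 9: 010 → 0  (bit 2 = 0)
position 1: 001 → 1  (bit 1 = 1)
position 6: 000 → 1  (bit 0 = 1)
bits b7..b0 = 01001011 = 75

75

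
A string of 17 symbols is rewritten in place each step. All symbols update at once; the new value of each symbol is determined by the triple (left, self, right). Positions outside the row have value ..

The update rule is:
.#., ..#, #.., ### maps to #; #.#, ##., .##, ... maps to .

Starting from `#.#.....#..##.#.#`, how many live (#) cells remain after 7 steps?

10

#.##...####...#.#
#...#.#.##.#.##.#
##.##.#....#....#
......##..###..##
.....#..##.#.##..
....####...#...#.
...#.##.#.###.###
count of #: 10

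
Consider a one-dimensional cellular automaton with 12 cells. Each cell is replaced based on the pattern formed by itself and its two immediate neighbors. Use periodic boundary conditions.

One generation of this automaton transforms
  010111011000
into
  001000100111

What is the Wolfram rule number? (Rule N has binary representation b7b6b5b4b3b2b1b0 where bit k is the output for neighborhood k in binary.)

49

position 4: 111 → 0  (bit 7 = 0)
position 5: 110 → 0  (bit 6 = 0)
position 2: 101 → 1  (bit 5 = 1)
position 9: 100 → 1  (bit 4 = 1)
position 3: 011 → 0  (bit 3 = 0)
position 1: 010 → 0  (bit 2 = 0)
position 0: 001 → 0  (bit 1 = 0)
position 10: 000 → 1  (bit 0 = 1)
bits b7..b0 = 00110001 = 49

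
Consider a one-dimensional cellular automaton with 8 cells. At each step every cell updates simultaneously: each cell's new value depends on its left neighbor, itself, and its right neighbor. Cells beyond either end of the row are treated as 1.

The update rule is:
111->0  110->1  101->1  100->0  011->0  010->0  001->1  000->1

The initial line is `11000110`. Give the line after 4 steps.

01101010

01011011
10101100
11010101
01101010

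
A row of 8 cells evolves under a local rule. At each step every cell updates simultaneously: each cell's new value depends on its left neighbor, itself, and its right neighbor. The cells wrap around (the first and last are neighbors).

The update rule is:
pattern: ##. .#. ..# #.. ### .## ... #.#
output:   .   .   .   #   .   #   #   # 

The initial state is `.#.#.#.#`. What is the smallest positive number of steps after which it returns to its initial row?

#.#.#.#.
.#.#.#.#

2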